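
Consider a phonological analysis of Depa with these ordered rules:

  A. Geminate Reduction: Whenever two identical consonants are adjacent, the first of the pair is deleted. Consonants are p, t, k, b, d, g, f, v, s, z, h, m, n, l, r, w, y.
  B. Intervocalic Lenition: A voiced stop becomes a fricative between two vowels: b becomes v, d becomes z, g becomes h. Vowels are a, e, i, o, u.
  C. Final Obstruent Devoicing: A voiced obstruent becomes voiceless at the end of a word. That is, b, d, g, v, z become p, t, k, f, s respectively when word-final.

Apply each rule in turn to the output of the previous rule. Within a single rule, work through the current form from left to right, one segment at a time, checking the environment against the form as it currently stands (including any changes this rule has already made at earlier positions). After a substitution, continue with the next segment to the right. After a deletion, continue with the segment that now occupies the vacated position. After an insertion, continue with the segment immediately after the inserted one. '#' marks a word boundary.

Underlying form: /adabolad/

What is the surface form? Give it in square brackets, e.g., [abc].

[azavolat]

A Geminate Reduction: no change — [adabolad]
B Intervocalic Lenition: [adabolad] → [azavolad]
C Final Obstruent Devoicing: [azavolad] → [azavolat]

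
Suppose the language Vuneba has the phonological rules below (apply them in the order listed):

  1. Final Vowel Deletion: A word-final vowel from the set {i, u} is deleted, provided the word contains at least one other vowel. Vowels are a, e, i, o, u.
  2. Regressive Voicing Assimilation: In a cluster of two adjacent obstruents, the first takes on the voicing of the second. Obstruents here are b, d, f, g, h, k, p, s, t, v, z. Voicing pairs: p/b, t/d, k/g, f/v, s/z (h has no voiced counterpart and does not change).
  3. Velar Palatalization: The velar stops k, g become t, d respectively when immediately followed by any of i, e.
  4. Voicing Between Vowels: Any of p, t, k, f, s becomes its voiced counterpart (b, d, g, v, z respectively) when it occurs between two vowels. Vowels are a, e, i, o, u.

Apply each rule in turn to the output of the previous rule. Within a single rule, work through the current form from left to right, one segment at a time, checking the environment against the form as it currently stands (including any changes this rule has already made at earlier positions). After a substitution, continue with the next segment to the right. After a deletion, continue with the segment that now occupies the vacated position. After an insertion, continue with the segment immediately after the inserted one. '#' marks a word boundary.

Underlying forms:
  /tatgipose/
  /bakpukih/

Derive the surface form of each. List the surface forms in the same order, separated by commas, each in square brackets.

[taddiboze], [bakpudih]

/tatgipose/:
  1 Final Vowel Deletion: no change — [tatgipose]
  2 Regressive Voicing Assimilation: [tatgipose] → [tadgipose]
  3 Velar Palatalization: [tadgipose] → [taddipose]
  4 Voicing Between Vowels: [taddipose] → [taddiboze]
/bakpukih/:
  1 Final Vowel Deletion: no change — [bakpukih]
  2 Regressive Voicing Assimilation: no change — [bakpukih]
  3 Velar Palatalization: [bakpukih] → [bakputih]
  4 Voicing Between Vowels: [bakputih] → [bakpudih]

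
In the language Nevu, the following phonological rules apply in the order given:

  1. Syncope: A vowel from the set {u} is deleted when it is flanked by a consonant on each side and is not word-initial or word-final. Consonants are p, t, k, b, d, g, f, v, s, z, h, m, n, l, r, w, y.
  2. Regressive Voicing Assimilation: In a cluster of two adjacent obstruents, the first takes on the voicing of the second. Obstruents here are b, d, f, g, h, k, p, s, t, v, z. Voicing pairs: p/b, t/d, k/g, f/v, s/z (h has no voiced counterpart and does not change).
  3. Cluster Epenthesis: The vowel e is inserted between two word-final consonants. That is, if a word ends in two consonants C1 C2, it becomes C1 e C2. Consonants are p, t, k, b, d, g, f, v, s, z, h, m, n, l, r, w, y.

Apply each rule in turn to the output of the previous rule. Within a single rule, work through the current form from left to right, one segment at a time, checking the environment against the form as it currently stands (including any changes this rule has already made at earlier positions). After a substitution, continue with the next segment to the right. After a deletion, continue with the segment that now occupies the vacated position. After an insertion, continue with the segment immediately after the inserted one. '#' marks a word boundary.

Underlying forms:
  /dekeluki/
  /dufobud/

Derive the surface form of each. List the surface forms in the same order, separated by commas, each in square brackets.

/dekeluki/:
  1 Syncope: [dekeluki] → [dekelki]
  2 Regressive Voicing Assimilation: no change — [dekelki]
  3 Cluster Epenthesis: no change — [dekelki]
/dufobud/:
  1 Syncope: [dufobud] → [dfobd]
  2 Regressive Voicing Assimilation: [dfobd] → [tfobd]
  3 Cluster Epenthesis: [tfobd] → [tfobed]

[dekelki], [tfobed]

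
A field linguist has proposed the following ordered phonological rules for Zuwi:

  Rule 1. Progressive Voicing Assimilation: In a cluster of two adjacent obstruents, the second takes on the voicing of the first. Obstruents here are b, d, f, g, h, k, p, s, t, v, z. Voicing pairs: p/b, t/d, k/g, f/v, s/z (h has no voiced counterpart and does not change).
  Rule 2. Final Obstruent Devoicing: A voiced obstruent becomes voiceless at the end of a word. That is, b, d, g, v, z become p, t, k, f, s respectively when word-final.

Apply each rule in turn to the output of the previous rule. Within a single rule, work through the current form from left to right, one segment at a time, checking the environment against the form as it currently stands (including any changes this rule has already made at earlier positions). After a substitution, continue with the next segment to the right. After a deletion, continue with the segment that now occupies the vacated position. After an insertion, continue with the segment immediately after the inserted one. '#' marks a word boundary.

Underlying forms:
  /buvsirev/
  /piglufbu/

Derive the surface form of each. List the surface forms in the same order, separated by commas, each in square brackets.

[buvziref], [piglufpu]

/buvsirev/:
  Rule 1 Progressive Voicing Assimilation: [buvsirev] → [buvzirev]
  Rule 2 Final Obstruent Devoicing: [buvzirev] → [buvziref]
/piglufbu/:
  Rule 1 Progressive Voicing Assimilation: [piglufbu] → [piglufpu]
  Rule 2 Final Obstruent Devoicing: no change — [piglufpu]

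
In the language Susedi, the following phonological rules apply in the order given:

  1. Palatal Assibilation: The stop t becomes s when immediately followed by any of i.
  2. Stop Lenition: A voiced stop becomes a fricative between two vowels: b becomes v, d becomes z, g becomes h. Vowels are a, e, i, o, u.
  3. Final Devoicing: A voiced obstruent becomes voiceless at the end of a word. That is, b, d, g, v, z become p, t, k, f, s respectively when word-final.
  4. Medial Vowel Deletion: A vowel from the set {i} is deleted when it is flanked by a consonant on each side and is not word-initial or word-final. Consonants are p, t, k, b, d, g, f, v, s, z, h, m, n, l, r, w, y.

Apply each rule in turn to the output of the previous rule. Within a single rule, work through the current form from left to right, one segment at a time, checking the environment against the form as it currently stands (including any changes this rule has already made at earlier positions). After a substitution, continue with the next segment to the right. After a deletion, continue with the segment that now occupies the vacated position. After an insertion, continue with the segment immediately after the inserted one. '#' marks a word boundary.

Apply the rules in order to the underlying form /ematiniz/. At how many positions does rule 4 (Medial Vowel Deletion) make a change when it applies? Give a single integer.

1 Palatal Assibilation: [ematiniz] → [emasiniz]
2 Stop Lenition: no change — [emasiniz]
3 Final Devoicing: [emasiniz] → [emasinis]
4 Medial Vowel Deletion: [emasinis] → [emasns]
Rule 4 changed 2 position(s).

2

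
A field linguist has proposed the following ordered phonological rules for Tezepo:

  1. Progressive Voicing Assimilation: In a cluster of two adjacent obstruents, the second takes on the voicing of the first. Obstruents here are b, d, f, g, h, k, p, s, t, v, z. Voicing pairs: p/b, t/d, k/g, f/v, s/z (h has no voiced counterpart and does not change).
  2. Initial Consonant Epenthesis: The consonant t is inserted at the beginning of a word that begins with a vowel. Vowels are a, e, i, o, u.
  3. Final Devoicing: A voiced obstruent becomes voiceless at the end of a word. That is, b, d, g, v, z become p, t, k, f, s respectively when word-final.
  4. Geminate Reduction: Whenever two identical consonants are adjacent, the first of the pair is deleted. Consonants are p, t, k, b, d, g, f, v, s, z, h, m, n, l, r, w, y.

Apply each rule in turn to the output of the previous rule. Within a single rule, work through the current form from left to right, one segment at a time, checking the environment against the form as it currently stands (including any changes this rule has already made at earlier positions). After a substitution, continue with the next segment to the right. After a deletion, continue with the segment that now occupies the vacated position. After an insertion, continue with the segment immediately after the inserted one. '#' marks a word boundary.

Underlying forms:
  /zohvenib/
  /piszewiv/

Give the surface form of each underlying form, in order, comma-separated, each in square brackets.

[zohfenip], [pisewif]

/zohvenib/:
  1 Progressive Voicing Assimilation: [zohvenib] → [zohfenib]
  2 Initial Consonant Epenthesis: no change — [zohfenib]
  3 Final Devoicing: [zohfenib] → [zohfenip]
  4 Geminate Reduction: no change — [zohfenip]
/piszewiv/:
  1 Progressive Voicing Assimilation: [piszewiv] → [pissewiv]
  2 Initial Consonant Epenthesis: no change — [pissewiv]
  3 Final Devoicing: [pissewiv] → [pissewif]
  4 Geminate Reduction: [pissewif] → [pisewif]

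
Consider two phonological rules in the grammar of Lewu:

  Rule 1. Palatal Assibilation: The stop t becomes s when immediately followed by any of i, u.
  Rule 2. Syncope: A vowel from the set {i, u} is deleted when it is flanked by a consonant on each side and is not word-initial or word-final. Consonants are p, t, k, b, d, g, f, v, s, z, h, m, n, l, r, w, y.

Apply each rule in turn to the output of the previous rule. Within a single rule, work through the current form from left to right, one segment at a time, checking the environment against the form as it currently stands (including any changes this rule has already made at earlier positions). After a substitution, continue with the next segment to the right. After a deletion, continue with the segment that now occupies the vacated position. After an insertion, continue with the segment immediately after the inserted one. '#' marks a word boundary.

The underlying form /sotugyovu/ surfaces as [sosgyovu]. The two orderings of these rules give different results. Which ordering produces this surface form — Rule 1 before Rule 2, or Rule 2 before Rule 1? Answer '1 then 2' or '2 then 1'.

Order 1 then 2:
  1 Palatal Assibilation: [sotugyovu] → [sosugyovu]
  2 Syncope: [sosugyovu] → [sosgyovu]
  result: [sosgyovu]
Order 2 then 1:
  2 Syncope: [sotugyovu] → [sotgyovu]
  1 Palatal Assibilation: no change — [sotgyovu]
  result: [sotgyovu]

1 then 2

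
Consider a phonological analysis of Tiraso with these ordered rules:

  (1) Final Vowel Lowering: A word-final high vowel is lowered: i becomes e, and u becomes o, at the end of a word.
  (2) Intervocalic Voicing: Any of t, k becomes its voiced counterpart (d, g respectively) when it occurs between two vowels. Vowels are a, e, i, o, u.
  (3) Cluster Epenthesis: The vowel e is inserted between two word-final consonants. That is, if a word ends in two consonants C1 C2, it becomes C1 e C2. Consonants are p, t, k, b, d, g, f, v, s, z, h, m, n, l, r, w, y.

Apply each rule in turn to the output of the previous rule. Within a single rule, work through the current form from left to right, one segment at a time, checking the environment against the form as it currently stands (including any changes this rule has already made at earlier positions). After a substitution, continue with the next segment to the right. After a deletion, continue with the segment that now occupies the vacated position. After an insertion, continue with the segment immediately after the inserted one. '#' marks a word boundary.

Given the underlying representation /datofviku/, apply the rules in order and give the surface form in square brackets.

[dadofvigo]

(1) Final Vowel Lowering: [datofviku] → [datofviko]
(2) Intervocalic Voicing: [datofviko] → [dadofvigo]
(3) Cluster Epenthesis: no change — [dadofvigo]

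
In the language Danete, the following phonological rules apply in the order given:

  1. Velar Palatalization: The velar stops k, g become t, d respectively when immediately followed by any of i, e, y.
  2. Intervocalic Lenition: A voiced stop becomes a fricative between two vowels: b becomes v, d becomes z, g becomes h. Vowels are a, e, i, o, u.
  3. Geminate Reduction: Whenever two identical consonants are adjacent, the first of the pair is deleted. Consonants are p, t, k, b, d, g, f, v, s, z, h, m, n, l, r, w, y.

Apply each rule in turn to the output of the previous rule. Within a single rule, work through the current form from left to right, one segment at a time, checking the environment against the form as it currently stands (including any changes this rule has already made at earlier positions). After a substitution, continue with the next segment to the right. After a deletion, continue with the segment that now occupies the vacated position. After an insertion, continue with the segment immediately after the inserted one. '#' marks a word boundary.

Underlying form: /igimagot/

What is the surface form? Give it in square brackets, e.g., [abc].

[izimahot]

1 Velar Palatalization: [igimagot] → [idimagot]
2 Intervocalic Lenition: [idimagot] → [izimahot]
3 Geminate Reduction: no change — [izimahot]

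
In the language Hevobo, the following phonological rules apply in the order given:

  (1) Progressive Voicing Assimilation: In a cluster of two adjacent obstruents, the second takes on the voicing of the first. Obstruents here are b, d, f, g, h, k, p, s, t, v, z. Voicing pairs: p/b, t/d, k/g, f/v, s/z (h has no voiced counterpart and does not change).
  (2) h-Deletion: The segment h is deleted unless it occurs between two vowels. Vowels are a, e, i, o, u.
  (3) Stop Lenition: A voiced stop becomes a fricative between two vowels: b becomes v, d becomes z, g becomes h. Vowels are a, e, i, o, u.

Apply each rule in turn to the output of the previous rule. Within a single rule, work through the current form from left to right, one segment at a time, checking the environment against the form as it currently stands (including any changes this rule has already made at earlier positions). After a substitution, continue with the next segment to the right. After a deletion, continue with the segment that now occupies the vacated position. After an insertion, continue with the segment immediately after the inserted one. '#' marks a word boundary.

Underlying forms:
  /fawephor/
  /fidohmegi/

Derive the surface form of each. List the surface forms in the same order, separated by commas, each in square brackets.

/fawephor/:
  (1) Progressive Voicing Assimilation: no change — [fawephor]
  (2) h-Deletion: [fawephor] → [fawepor]
  (3) Stop Lenition: no change — [fawepor]
/fidohmegi/:
  (1) Progressive Voicing Assimilation: no change — [fidohmegi]
  (2) h-Deletion: [fidohmegi] → [fidomegi]
  (3) Stop Lenition: [fidomegi] → [fizomehi]

[fawepor], [fizomehi]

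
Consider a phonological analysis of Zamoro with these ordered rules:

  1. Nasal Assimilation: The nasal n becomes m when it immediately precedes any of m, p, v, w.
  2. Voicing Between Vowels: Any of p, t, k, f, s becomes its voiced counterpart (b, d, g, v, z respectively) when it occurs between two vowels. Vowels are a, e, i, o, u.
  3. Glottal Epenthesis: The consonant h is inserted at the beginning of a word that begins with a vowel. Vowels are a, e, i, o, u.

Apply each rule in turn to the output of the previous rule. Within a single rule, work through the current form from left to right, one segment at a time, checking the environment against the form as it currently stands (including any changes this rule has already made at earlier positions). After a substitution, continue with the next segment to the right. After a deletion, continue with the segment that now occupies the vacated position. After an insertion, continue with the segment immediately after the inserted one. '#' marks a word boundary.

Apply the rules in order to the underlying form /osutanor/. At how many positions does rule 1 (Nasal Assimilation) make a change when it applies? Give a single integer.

1 Nasal Assimilation: no change — [osutanor]
2 Voicing Between Vowels: [osutanor] → [ozudanor]
3 Glottal Epenthesis: [ozudanor] → [hozudanor]
Rule 1 changed 0 position(s).

0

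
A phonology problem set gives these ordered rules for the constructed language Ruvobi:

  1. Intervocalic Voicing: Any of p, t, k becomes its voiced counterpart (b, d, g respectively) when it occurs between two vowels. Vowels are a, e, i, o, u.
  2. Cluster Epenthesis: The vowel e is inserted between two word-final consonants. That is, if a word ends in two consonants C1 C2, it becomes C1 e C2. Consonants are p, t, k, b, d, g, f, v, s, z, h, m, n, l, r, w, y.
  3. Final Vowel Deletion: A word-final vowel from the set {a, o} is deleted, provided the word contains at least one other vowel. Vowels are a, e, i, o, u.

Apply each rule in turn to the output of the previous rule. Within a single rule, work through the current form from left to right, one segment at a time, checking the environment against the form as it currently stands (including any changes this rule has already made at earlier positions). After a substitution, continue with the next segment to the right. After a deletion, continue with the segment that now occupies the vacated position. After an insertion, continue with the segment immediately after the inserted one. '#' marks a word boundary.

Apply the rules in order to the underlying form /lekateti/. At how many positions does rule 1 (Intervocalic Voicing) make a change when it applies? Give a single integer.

1 Intervocalic Voicing: [lekateti] → [legadedi]
2 Cluster Epenthesis: no change — [legadedi]
3 Final Vowel Deletion: no change — [legadedi]
Rule 1 changed 3 position(s).

3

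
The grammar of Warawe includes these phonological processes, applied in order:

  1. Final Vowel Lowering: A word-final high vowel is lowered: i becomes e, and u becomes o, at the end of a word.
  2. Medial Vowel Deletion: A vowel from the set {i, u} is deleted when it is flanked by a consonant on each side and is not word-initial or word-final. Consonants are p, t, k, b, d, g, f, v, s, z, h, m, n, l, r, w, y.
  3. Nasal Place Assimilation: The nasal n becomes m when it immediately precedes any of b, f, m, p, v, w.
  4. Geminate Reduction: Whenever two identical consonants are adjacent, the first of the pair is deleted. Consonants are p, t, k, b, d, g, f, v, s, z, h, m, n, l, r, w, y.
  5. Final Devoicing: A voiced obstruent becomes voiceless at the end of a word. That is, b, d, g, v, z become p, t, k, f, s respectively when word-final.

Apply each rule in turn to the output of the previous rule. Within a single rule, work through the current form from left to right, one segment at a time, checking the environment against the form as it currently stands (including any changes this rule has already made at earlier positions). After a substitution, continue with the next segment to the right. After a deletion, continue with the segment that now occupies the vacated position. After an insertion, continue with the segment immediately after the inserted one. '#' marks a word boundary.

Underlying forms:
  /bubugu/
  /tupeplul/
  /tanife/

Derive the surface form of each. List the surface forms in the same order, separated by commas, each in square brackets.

[bgo], [tpepl], [tamfe]

/bubugu/:
  1 Final Vowel Lowering: [bubugu] → [bubugo]
  2 Medial Vowel Deletion: [bubugo] → [bbgo]
  3 Nasal Place Assimilation: no change — [bbgo]
  4 Geminate Reduction: [bbgo] → [bgo]
  5 Final Devoicing: no change — [bgo]
/tupeplul/:
  1 Final Vowel Lowering: no change — [tupeplul]
  2 Medial Vowel Deletion: [tupeplul] → [tpepll]
  3 Nasal Place Assimilation: no change — [tpepll]
  4 Geminate Reduction: [tpepll] → [tpepl]
  5 Final Devoicing: no change — [tpepl]
/tanife/:
  1 Final Vowel Lowering: no change — [tanife]
  2 Medial Vowel Deletion: [tanife] → [tanfe]
  3 Nasal Place Assimilation: [tanfe] → [tamfe]
  4 Geminate Reduction: no change — [tamfe]
  5 Final Devoicing: no change — [tamfe]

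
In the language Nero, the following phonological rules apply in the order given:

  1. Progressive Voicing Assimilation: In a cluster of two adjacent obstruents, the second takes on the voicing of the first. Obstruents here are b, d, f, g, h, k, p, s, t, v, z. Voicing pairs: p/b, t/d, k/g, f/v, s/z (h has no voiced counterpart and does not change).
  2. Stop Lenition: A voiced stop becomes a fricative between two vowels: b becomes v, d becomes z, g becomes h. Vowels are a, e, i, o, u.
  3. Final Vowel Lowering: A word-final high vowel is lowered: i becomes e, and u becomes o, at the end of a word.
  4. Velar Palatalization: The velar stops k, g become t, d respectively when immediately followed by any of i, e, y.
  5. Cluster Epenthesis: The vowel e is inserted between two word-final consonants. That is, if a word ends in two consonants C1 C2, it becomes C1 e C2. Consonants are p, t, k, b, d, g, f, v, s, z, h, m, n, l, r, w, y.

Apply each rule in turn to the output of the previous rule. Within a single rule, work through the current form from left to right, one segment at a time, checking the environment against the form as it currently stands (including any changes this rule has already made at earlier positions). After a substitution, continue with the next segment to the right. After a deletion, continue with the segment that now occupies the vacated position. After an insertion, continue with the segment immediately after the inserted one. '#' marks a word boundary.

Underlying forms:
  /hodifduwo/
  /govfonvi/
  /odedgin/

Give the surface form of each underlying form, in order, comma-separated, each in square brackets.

[hoziftuwo], [govvonve], [ozeddin]

/hodifduwo/:
  1 Progressive Voicing Assimilation: [hodifduwo] → [hodiftuwo]
  2 Stop Lenition: [hodiftuwo] → [hoziftuwo]
  3 Final Vowel Lowering: no change — [hoziftuwo]
  4 Velar Palatalization: no change — [hoziftuwo]
  5 Cluster Epenthesis: no change — [hoziftuwo]
/govfonvi/:
  1 Progressive Voicing Assimilation: [govfonvi] → [govvonvi]
  2 Stop Lenition: no change — [govvonvi]
  3 Final Vowel Lowering: [govvonvi] → [govvonve]
  4 Velar Palatalization: no change — [govvonve]
  5 Cluster Epenthesis: no change — [govvonve]
/odedgin/:
  1 Progressive Voicing Assimilation: no change — [odedgin]
  2 Stop Lenition: [odedgin] → [ozedgin]
  3 Final Vowel Lowering: no change — [ozedgin]
  4 Velar Palatalization: [ozedgin] → [ozeddin]
  5 Cluster Epenthesis: no change — [ozeddin]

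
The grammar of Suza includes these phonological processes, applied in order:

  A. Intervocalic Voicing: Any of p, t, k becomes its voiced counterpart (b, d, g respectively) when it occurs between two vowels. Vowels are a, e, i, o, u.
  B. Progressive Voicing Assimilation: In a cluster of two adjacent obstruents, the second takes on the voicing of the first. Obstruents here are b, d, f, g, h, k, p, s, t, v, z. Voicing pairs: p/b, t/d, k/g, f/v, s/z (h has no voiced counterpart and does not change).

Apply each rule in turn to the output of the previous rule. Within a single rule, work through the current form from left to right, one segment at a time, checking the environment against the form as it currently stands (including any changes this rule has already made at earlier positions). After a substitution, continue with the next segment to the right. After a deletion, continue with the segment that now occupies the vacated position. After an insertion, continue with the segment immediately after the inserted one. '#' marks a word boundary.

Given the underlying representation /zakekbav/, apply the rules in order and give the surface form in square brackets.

[zagekpav]

A Intervocalic Voicing: [zakekbav] → [zagekbav]
B Progressive Voicing Assimilation: [zagekbav] → [zagekpav]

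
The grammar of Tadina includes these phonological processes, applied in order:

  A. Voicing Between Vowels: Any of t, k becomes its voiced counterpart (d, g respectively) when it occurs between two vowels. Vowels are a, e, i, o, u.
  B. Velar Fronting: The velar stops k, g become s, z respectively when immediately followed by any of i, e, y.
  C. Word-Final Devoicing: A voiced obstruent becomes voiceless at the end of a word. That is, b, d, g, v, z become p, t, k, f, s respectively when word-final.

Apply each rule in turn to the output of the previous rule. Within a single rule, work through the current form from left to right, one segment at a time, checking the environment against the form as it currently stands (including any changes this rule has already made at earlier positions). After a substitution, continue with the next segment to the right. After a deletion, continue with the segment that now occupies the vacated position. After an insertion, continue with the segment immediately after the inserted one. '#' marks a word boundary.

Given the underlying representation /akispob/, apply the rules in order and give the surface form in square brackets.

[azispop]

A Voicing Between Vowels: [akispob] → [agispob]
B Velar Fronting: [agispob] → [azispob]
C Word-Final Devoicing: [azispob] → [azispop]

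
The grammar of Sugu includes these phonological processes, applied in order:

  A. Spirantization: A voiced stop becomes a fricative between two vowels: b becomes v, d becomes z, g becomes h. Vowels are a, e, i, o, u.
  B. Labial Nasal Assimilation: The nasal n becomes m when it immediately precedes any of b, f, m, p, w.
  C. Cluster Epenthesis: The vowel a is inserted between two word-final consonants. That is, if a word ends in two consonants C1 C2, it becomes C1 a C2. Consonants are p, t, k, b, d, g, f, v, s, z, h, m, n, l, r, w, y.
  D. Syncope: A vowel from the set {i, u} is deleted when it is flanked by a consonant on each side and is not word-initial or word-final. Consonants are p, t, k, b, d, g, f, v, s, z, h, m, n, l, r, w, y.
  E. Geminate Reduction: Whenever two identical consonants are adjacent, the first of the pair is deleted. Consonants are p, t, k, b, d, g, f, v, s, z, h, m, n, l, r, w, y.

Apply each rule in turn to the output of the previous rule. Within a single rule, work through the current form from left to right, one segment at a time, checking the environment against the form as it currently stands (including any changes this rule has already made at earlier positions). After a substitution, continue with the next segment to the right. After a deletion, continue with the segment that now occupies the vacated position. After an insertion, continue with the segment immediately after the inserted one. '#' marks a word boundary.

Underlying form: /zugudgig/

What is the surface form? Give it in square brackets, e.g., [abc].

[zhdg]

A Spirantization: [zugudgig] → [zuhudgig]
B Labial Nasal Assimilation: no change — [zuhudgig]
C Cluster Epenthesis: no change — [zuhudgig]
D Syncope: [zuhudgig] → [zhdgg]
E Geminate Reduction: [zhdgg] → [zhdg]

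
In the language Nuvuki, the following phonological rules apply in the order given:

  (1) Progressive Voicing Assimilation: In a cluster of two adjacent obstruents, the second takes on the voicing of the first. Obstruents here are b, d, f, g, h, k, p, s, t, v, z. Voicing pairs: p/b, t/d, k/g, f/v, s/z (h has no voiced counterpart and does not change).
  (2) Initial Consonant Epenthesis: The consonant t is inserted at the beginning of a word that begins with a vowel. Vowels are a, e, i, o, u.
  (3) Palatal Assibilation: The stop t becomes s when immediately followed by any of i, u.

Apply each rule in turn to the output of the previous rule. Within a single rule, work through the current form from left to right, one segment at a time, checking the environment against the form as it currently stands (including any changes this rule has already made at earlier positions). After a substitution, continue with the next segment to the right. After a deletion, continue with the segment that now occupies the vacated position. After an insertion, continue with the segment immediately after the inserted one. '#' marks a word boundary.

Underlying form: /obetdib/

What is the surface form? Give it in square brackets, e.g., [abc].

[tobetsib]

(1) Progressive Voicing Assimilation: [obetdib] → [obettib]
(2) Initial Consonant Epenthesis: [obettib] → [tobettib]
(3) Palatal Assibilation: [tobettib] → [tobetsib]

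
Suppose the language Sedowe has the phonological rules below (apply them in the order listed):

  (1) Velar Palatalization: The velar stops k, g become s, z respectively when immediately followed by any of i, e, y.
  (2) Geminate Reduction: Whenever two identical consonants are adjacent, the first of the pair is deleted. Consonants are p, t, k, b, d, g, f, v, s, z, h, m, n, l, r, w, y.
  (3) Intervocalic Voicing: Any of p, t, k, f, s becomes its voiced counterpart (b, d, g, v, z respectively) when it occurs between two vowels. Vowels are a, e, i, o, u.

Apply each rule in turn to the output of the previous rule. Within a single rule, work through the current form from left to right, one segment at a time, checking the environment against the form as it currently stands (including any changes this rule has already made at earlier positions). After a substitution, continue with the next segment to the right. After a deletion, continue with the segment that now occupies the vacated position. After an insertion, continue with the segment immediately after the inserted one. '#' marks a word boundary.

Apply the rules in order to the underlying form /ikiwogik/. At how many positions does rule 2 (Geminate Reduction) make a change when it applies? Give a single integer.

0

(1) Velar Palatalization: [ikiwogik] → [isiwozik]
(2) Geminate Reduction: no change — [isiwozik]
(3) Intervocalic Voicing: [isiwozik] → [iziwozik]
Rule 2 changed 0 position(s).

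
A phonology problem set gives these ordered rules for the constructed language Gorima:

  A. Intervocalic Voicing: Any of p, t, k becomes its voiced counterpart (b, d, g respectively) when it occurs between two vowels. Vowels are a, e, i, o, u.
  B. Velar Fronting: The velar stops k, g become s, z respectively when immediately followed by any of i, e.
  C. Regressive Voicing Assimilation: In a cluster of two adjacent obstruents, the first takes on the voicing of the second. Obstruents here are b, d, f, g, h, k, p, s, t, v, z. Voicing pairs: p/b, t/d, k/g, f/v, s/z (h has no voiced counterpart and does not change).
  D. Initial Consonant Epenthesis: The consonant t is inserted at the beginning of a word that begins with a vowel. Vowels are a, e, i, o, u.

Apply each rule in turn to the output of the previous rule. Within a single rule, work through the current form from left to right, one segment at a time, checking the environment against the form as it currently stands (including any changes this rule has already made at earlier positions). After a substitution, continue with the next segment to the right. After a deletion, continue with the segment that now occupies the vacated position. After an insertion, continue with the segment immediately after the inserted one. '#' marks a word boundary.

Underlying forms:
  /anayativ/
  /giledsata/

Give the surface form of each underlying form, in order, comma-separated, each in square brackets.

[tanayadiv], [ziletsada]

/anayativ/:
  A Intervocalic Voicing: [anayativ] → [anayadiv]
  B Velar Fronting: no change — [anayadiv]
  C Regressive Voicing Assimilation: no change — [anayadiv]
  D Initial Consonant Epenthesis: [anayadiv] → [tanayadiv]
/giledsata/:
  A Intervocalic Voicing: [giledsata] → [giledsada]
  B Velar Fronting: [giledsada] → [ziledsada]
  C Regressive Voicing Assimilation: [ziledsada] → [ziletsada]
  D Initial Consonant Epenthesis: no change — [ziletsada]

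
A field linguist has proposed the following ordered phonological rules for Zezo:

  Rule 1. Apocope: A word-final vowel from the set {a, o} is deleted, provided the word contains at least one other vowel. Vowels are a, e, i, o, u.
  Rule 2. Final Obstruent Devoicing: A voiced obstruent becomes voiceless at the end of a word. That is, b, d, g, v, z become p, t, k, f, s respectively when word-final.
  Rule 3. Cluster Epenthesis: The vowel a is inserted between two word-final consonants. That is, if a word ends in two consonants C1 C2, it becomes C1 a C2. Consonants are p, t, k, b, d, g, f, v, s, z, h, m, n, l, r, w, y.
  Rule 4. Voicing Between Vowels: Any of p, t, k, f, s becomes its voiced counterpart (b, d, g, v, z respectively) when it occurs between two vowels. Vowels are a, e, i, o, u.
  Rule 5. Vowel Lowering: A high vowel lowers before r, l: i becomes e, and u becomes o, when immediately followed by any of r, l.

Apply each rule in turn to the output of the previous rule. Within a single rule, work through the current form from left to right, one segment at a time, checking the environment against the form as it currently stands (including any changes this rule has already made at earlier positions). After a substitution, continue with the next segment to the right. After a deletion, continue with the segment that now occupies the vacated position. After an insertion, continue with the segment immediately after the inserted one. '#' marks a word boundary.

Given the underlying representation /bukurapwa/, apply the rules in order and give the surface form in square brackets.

Rule 1 Apocope: [bukurapwa] → [bukurapw]
Rule 2 Final Obstruent Devoicing: no change — [bukurapw]
Rule 3 Cluster Epenthesis: [bukurapw] → [bukurapaw]
Rule 4 Voicing Between Vowels: [bukurapaw] → [bugurabaw]
Rule 5 Vowel Lowering: [bugurabaw] → [bugorabaw]

[bugorabaw]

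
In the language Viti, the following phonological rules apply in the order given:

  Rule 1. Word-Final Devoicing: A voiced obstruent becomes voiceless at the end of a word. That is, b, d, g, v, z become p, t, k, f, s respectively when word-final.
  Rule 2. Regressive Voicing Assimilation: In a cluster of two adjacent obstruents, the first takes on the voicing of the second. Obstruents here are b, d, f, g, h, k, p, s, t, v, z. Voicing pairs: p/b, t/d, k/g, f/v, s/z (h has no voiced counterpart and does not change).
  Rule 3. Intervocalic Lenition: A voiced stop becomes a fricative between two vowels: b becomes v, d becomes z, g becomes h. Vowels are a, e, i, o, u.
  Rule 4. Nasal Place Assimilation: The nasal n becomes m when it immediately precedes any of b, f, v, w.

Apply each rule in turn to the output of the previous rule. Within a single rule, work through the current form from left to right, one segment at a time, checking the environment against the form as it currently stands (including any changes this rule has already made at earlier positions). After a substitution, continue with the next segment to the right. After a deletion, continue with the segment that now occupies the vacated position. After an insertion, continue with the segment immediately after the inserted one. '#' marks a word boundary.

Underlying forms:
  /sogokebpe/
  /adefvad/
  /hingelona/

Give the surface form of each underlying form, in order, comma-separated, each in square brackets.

[sohokeppe], [azevvat], [hingelona]

/sogokebpe/:
  Rule 1 Word-Final Devoicing: no change — [sogokebpe]
  Rule 2 Regressive Voicing Assimilation: [sogokebpe] → [sogokeppe]
  Rule 3 Intervocalic Lenition: [sogokeppe] → [sohokeppe]
  Rule 4 Nasal Place Assimilation: no change — [sohokeppe]
/adefvad/:
  Rule 1 Word-Final Devoicing: [adefvad] → [adefvat]
  Rule 2 Regressive Voicing Assimilation: [adefvat] → [adevvat]
  Rule 3 Intervocalic Lenition: [adevvat] → [azevvat]
  Rule 4 Nasal Place Assimilation: no change — [azevvat]
/hingelona/:
  Rule 1 Word-Final Devoicing: no change — [hingelona]
  Rule 2 Regressive Voicing Assimilation: no change — [hingelona]
  Rule 3 Intervocalic Lenition: no change — [hingelona]
  Rule 4 Nasal Place Assimilation: no change — [hingelona]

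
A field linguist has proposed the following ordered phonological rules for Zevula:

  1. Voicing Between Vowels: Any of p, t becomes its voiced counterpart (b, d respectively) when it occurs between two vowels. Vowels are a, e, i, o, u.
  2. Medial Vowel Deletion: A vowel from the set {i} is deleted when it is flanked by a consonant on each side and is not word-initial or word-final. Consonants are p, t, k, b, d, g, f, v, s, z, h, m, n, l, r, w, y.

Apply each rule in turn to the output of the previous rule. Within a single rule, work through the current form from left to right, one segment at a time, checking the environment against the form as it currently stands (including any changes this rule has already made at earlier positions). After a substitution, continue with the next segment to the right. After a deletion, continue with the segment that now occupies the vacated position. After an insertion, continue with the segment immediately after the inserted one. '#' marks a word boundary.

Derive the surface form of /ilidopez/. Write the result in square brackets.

[ildobez]

1 Voicing Between Vowels: [ilidopez] → [ilidobez]
2 Medial Vowel Deletion: [ilidobez] → [ildobez]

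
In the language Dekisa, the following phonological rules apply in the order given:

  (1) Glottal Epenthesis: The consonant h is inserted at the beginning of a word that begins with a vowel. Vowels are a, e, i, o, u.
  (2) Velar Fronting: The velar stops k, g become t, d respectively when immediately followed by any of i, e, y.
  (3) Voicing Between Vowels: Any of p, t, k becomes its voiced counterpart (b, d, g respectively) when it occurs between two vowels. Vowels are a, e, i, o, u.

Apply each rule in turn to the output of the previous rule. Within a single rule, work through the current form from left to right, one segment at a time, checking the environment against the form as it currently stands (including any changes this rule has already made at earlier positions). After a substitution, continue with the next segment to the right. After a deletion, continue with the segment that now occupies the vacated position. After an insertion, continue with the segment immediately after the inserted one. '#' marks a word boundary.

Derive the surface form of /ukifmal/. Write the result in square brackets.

[hudifmal]

(1) Glottal Epenthesis: [ukifmal] → [hukifmal]
(2) Velar Fronting: [hukifmal] → [hutifmal]
(3) Voicing Between Vowels: [hutifmal] → [hudifmal]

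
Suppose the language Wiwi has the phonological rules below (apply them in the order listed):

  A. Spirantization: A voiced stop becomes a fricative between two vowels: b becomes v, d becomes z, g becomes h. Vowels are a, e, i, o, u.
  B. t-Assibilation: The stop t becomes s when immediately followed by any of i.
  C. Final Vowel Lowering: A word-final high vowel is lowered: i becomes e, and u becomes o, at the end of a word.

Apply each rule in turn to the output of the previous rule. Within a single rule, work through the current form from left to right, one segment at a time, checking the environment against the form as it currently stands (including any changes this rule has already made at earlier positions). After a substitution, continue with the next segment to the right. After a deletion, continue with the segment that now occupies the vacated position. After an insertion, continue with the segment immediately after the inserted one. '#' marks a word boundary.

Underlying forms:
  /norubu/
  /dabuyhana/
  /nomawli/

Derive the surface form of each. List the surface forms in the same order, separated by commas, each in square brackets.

[noruvo], [davuyhana], [nomawle]

/norubu/:
  A Spirantization: [norubu] → [noruvu]
  B t-Assibilation: no change — [noruvu]
  C Final Vowel Lowering: [noruvu] → [noruvo]
/dabuyhana/:
  A Spirantization: [dabuyhana] → [davuyhana]
  B t-Assibilation: no change — [davuyhana]
  C Final Vowel Lowering: no change — [davuyhana]
/nomawli/:
  A Spirantization: no change — [nomawli]
  B t-Assibilation: no change — [nomawli]
  C Final Vowel Lowering: [nomawli] → [nomawle]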